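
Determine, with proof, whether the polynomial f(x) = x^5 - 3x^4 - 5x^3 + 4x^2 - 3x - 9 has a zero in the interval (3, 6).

f(3) = -117 and f(6) = 2925, which have opposite signs.
Since f is a polynomial it is continuous on [3, 6].
By the Intermediate Value Theorem, f takes the value 0 somewhere in the open interval.

Such a root exists.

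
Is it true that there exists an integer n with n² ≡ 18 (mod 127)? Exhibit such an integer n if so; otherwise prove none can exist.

n = 79 works: 79² = 6241, and 6241 − 18 = 6223 = 49·127.

n = 79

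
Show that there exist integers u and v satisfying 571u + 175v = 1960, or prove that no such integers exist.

571 and 175 are coprime, so 571u + 175v ranges over all of ℤ.
Dividing repeatedly: 571 = 3·175 + 46, 175 = 3·46 + 37, 46 = 1·37 + 9, 37 = 4·9 + 1, 9 = 9·1 + 0.
Back-substituting, 1 = 37 − 4·9 = 37 − 4·(46 − 1·37) = −4·46 + 5·37 = −4·46 + 5·(175 − 3·46) = 5·175 − 19·46 = 5·175 − 19·(571 − 3·175) = −19·571 + 62·175; that is, 571·(-19) + 175·62 = 1.
Multiplying through by 1960: u = (-19)·1960 = -37240, v = 62·1960 = 121520 is a solution.
The general solution is u = -37240 + 175k, v = 121520 − 571k; taking k = 213 gives the smaller pair u = 35, v = -103.
Indeed 571·35 + 175·(-103) = 19985 − 18025 = 1960.

u = 35, v = -103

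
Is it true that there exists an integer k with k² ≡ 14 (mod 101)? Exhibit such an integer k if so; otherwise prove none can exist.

k = 32

Take k = 32. Then 32² = 1024 = 10·101 + 14, so 32² ≡ 14 (mod 101).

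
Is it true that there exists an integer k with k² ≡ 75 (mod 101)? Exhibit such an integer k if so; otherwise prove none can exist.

Apply Euler's criterion with the prime 101: 75 is a quadratic residue iff 75^50 ≡ 1 (mod 101), and a non-residue iff it is ≡ −1.
Squaring successively (mod 101): 75^2 = 5625 ≡ 70; 75^4 ≡ 70² = 4900 ≡ 52; 75^8 ≡ 52² = 2704 ≡ 78; 75^16 ≡ 78² = 6084 ≡ 24; 75^32 ≡ 24² = 576 ≡ 71.
Since 50 = 32 + 16 + 2, 75^50 ≡ 71 · 24 · 70; multiplying out mod 101: 71·24 = 1704 ≡ 88, then 88·70 = 6160 ≡ 100. Thus 75^50 ≡ 100 ≡ −1 (mod 101).
By Euler's criterion 75 is a quadratic non-residue mod 101: no k satisfies k² ≡ 75 (mod 101).

No such integer exists.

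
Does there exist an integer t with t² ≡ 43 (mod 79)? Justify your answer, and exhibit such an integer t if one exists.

79 is prime, so by Euler's criterion 43 is a square mod 79 iff 43^((79−1)/2) = 43^39 ≡ 1 (mod 79).
Repeated squaring mod 79: 43^2 = 1849 ≡ 32; 43^4 ≡ 32² = 1024 ≡ 76; 43^8 ≡ 76² = 5776 ≡ 9; 43^16 ≡ 9² = 81 ≡ 2; 43^32 ≡ 2² = 4 ≡ 4.
Since 39 = 32 + 4 + 2 + 1, 43^39 ≡ 4 · 76 · 32 · 43; multiplying out mod 79: 4·76 = 304 ≡ 67, then 67·32 = 2144 ≡ 11, then 11·43 = 473 ≡ 78. Thus 43^39 ≡ 78 ≡ −1 (mod 79).
The value −1 means 43 is a non-residue modulo 79, so t² ≡ 43 (mod 79) is impossible.

No, no such integer exists.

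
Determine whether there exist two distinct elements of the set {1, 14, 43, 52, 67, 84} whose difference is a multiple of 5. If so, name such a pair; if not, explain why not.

Reduce each element mod 5: 1↦1, 14↦4, 43↦3, 52↦2, 67↦2, 84↦4. The residue 4 repeats (at 14 and 84), and 84 − 14 = 70 = 14·5.

14 and 84 are such a pair.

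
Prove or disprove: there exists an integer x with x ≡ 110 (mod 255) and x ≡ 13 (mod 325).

No, no such integer exists.

Reduce both congruences modulo 5, which divides 255 and 325: they say x ≡ 110 (mod 5) and x ≡ 13 (mod 5).
However 110 ≡ 0 and 13 ≡ 3 (mod 5), and 0 ≠ 3.
Hence the system has no solution.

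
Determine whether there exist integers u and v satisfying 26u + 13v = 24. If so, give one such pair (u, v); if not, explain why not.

No, no such integers exist.

gcd(26, 13) = 13, so every integer of the form 26u + 13v is a multiple of 13.
However 24 leaves remainder 11 on division by 13.
So the equation is unsolvable over ℤ.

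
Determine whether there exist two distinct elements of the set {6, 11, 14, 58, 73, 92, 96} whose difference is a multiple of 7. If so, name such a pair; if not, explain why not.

Reduce each element modulo 7: 6↦6, 11↦4, 14↦0, 58↦2, 73↦3, 92↦1, 96↦5.
These 7 residues are pairwise different, hence no difference of two elements is divisible by 7.

There is no such pair.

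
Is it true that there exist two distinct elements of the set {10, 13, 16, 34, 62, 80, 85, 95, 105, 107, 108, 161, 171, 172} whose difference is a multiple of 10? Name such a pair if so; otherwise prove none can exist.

10 mod 10 = 0 and 80 mod 10 = 0, so 80 − 10 = 70 = 7·10.

The pair (10, 80) works.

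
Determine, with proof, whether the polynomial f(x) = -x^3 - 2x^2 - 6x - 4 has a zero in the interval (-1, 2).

Yes, f has a root in the interval.

f(-1) = 1 and f(2) = -32, which have opposite signs.
f is continuous everywhere (it is a polynomial), in particular on [-1, 2].
By the Intermediate Value Theorem f must vanish at some point of (-1, 2).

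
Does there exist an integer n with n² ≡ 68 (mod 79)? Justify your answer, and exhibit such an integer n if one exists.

No, no such integer exists.

Apply Euler's criterion with the prime 79: 68 is a quadratic residue iff 68^39 ≡ 1 (mod 79), and a non-residue iff it is ≡ −1.
Repeated squaring mod 79: 68^2 = 4624 ≡ 42; 68^4 ≡ 42² = 1764 ≡ 26; 68^8 ≡ 26² = 676 ≡ 44; 68^16 ≡ 44² = 1936 ≡ 40; 68^32 ≡ 40² = 1600 ≡ 20.
Since 39 = 32 + 4 + 2 + 1, 68^39 ≡ 20 · 26 · 42 · 68; multiplying out mod 79: 20·26 = 520 ≡ 46, then 46·42 = 1932 ≡ 36, then 36·68 = 2448 ≡ 78. Thus 68^39 ≡ 78 ≡ −1 (mod 79).
The value −1 means 68 is a non-residue modulo 79, so n² ≡ 68 (mod 79) is impossible.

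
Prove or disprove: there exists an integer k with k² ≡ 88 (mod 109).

k = 57

k = 57 works: 57² = 3249, and 3249 − 88 = 3161 = 29·109.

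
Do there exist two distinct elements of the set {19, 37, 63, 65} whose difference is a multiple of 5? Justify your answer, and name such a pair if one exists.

Two integers differ by a multiple of 5 exactly when they have the same residue mod 5. The residues are 19↦4, 37↦2, 63↦3, 65↦0.
All 4 residues are distinct, so no two elements differ by a multiple of 5.

No, no such pair exists.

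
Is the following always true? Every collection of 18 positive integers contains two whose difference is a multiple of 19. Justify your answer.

Consider the 18 integers 77, 78, …, 94. They lie in distinct residue classes modulo 19, since 18 ≤ 19.
No two share a residue, so no pair has difference divisible by 19; the claim fails for this set.

No; for instance {77, 78, 79, 80, 81, 82, 83, 84, 85, 86, 87, 88, 89, 90, 91, 92, 93, 94} is a counterexample.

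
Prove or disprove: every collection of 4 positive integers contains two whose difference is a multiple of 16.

No; for instance {80, 81, 82, 83} is a counterexample.

Take the 4 consecutive integers 80, 81, 82, 83: their residues mod 16 are all distinct because 4 ≤ 16.
No two share a residue, so no pair has difference divisible by 16; the claim fails for this set.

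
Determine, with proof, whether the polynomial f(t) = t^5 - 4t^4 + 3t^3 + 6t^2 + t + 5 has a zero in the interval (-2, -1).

Such a root exists.

f(-2) = -93 and f(-1) = 2, which have opposite signs.
Since f is a polynomial it is continuous on [-2, -1].
By the Intermediate Value Theorem f must vanish at some point of (-2, -1).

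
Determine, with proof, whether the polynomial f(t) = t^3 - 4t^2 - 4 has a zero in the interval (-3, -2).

f(-3) = -67 and f(-2) = -28, both negative, so a sign-change argument is unavailable; we show f keeps this sign on the whole interval.
Shift to the endpoint -2: with t = -2 − u (0 < u < 1), one computes f(-2 − u) = -u^3 - 10u^2 - 28u - 28.
The nonzero coefficients here are all negative, so for u > 0 every term is negative (or zero), and the constant term -28 is strictly negative.
So f is strictly negative on (-3, -2); no root exists in the interval.

No.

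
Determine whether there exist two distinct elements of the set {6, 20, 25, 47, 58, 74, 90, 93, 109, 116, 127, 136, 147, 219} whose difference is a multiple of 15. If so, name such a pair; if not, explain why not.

Residues mod 15: 6↦6, 20↦5, 25↦10, 47↦2, 58↦13, 74↦14, 90↦0, 93↦3, 109↦4, 116↦11, 127↦7, 136↦1, 147↦12, 219↦9.
These 14 residues are pairwise different, hence no difference of two elements is divisible by 15.

No, no such pair exists.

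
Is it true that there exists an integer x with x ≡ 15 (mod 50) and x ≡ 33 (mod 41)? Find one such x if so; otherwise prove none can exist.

Since 50 and 41 share no common factor, CRT says the pair of congruences has a solution (unique mod 2050).
Write x = 15 + 50t and require 15 + 50t ≡ 33 (mod 41), i.e. 50t ≡ 18 (mod 41).
50 ≡ 9 (mod 41), so this reads 9t ≡ 18 (mod 41). Note 9·32 = 288 ≡ 1 (mod 41) (as 288 − 1 = 7·41), so 9⁻¹ ≡ 32.
Multiplying by 32: t ≡ 32·18 = 576 ≡ 2 (mod 41).
With t = 2: x = 15 + 50·2 = 115.
Check: 115 mod 50 = 15, 115 mod 41 = 33. ✓

x = 115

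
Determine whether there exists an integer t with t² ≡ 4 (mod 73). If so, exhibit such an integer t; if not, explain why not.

Take t = 2. Then 2² = 4, and since 0 ≤ 4 < 73 this is already reduced: 2² ≡ 4 (mod 73).

t = 2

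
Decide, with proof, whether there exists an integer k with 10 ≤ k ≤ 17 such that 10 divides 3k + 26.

No, no such integer k in that range exists.

For k = 10, 11, …, 17 the values of 3k + 26 modulo 10 are 6, 9, 2, 5, 8, 1, 4, 7 respectively.
Since 0 is absent from this list, 10 ∤ 3k + 26 for every k with 10 ≤ k ≤ 17.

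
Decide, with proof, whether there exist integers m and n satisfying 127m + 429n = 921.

Since gcd(127, 429) = 1, every integer is an integer combination of 127 and 429.
Dividing repeatedly: 429 = 3·127 + 48, 127 = 2·48 + 31, 48 = 1·31 + 17, 31 = 1·17 + 14, 17 = 1·14 + 3, 14 = 4·3 + 2, 3 = 1·2 + 1, 2 = 2·1 + 0.
Working back up the chain: 1 = 3 − 1·2 = 3 − (14 − 4·3) = −14 + 5·3 = −14 + 5·(17 − 1·14) = 5·17 − 6·14 = 5·17 − 6·(31 − 1·17) = −6·31 + 11·17 = −6·31 + 11·(48 − 1·31) = 11·48 − 17·31 = 11·48 − 17·(127 − 2·48) = −17·127 + 45·48 = −17·127 + 45·(429 − 3·127) = 45·429 − 152·127. So 127·(-152) + 429·45 = 1.
Times 921: 127·(-139992) + 429·41445 = 921, so (-139992, 41445) solves it.
Shifting by a multiple of (429, −127) keeps it a solution: m = -139992 + 327·429 = 291, n = 41445 − 327·127 = -84.
Indeed 127·291 + 429·(-84) = 36957 − 36036 = 921.

m = 291, n = -84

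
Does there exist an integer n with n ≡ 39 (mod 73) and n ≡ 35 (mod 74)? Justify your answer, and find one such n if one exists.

n = 331

The moduli 73 and 74 are coprime, so by the Chinese Remainder Theorem a unique solution modulo 5402 exists.
Any solution of the first congruence is n = 39 + 73t; substituting into the second, 73t ≡ 35 − 39 ≡ 70 (mod 74).
Since 73·73 = 5329 = 72·74 + 1, the inverse of 73 mod 74 is 73.
Multiplying by 73: t ≡ 73·70 = 5110 ≡ 4 (mod 74).
With t = 4: n = 39 + 73·4 = 331.
Check: 331 mod 73 = 39, 331 mod 74 = 35. ✓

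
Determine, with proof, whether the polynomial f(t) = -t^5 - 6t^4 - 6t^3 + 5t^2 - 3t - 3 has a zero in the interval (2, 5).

f(2) = -165 and f(5) = -7518, both negative, so a sign-change argument is unavailable; we show f keeps this sign on the whole interval.
Shift to the endpoint 2: with t = 2 + u (0 < u < 3), one computes f(2 + u) = -u^5 - 16u^4 - 94u^3 - 255u^2 - 327u - 165.
All 6 nonzero coefficients of this polynomial in u are negative; hence for u > 0 the value is a sum of negative terms (the constant -165 among them).
So f is strictly negative on (2, 5); no root exists in the interval.

f has no root in that interval.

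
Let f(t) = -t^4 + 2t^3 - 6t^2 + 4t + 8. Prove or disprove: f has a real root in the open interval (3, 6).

f(3) = -61 and f(6) = -1048, both negative, so a sign-change argument is unavailable; we show f keeps this sign on the whole interval.
Substitute t = 3 + u, where 0 < u < 3 on the interval. Expanding, f(3 + u) = -u^4 - 10u^3 - 42u^2 - 86u - 61.
All 5 nonzero coefficients of this polynomial in u are negative; hence for u > 0 the value is a sum of negative terms (the constant -61 among them).
Therefore f(t) < 0 throughout (3, 6), and f has no zero there.

f has no root in that interval.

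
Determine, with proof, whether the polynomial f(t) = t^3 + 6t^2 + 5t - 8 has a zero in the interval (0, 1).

Such a root exists.

f(0) = -8 and f(1) = 4, which have opposite signs.
As a polynomial, f is continuous on every closed interval.
By the Intermediate Value Theorem f must vanish at some point of (0, 1).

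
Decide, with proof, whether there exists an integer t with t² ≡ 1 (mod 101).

Take t = 1. Then 1² = 1, and since 0 ≤ 1 < 101 this is already reduced: 1² ≡ 1 (mod 101).

t = 1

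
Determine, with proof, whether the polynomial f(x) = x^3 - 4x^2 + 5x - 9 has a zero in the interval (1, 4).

Such a root exists.

f(1) = -7 and f(4) = 11, which have opposite signs.
f is continuous everywhere (it is a polynomial), in particular on [1, 4].
By the Intermediate Value Theorem f must vanish at some point of (1, 4).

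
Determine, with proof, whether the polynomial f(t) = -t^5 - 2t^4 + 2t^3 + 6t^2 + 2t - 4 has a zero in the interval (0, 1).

f(0) = -4 and f(1) = 3, which have opposite signs.
f is continuous everywhere (it is a polynomial), in particular on [0, 1].
By the Intermediate Value Theorem, f takes the value 0 somewhere in the open interval.

Such a root exists.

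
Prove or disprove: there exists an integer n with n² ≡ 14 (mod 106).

The prime 53 divides 106, so n² ≡ 14 (mod 106) would force n² ≡ 14 (mod 53).
53 is prime, so by Euler's criterion 14 is a square mod 53 iff 14^((53−1)/2) = 14^26 ≡ 1 (mod 53).
Squaring successively (mod 53): 14^2 = 196 ≡ 37; 14^4 ≡ 37² = 1369 ≡ 44; 14^8 ≡ 44² = 1936 ≡ 28; 14^16 ≡ 28² = 784 ≡ 42.
Since 26 = 16 + 8 + 2, 14^26 ≡ 42 · 28 · 37; multiplying out mod 53: 42·28 = 1176 ≡ 10, then 10·37 = 370 ≡ 52. Thus 14^26 ≡ 52 ≡ −1 (mod 53).
By Euler's criterion 14 is a quadratic non-residue mod 53: no n satisfies n² ≡ 14 (mod 53).
So 14 is not a square mod 53, and hence 14 is not a square mod 106.

There is no such integer.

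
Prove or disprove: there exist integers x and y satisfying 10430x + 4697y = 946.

No such integers exist.

Any value of 10430x + 4697y is a multiple of gcd(10430, 4697) = 7.
But 946 = 7·135 + 1, so 7 ∤ 946.
So the equation is unsolvable over ℤ.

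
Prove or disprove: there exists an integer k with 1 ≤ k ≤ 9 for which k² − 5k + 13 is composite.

k = 4

At k = 4: 4² − 5·4 + 13 = 9 = 3·3, which is composite.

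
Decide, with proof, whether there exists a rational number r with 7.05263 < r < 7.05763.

Multiplying by 18: 18·7.05263 = 126.94734 and 18·7.05763 = 127.03734, so the integer 127 lies strictly between them.
Hence 127/18 is a rational number with 7.05263 < 127/18 < 7.05763.

r = 127/18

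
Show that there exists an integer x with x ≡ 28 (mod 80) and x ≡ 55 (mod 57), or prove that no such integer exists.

gcd(80, 57) = 1, so the Chinese Remainder Theorem guarantees exactly one residue class mod 4560 satisfying both.
Any solution of the first congruence is x = 28 + 80t; substituting into the second, 80t ≡ 55 − 28 ≡ 27 (mod 57).
80 ≡ 23 (mod 57), so this reads 23t ≡ 27 (mod 57). Invert 23 mod 57 by the Euclidean algorithm: 57 = 2·23 + 11, 23 = 2·11 + 1, 11 = 11·1 + 0; back-substituting, 1 = 23 − 2·11 = 23 − 2·(57 − 2·23) = −2·57 + 5·23. Hence 23·5 ≡ 1, so 23⁻¹ ≡ 5 (mod 57).
Multiplying by 5: t ≡ 5·27 = 135 ≡ 21 (mod 57).
Taking t = 21 gives x = 28 + 80·21 = 1708.
Check: 1708 mod 80 = 28, 1708 mod 57 = 55. ✓

x = 1708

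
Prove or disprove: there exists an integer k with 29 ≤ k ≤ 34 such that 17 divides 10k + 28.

The values of 10k + 28 for k = 29, 30, …, 34 are 318, 328, 338, 348, 358, 368; reduced mod 17 these are 12, 5, 15, 8, 1, 11.
Since 0 is absent from this list, 17 ∤ 10k + 28 for every k with 29 ≤ k ≤ 34.

There is no such integer k in that range.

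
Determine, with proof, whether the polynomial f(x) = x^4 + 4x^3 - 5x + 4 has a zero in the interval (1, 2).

f has no root in that interval.

f(1) = 4 and f(2) = 42, both positive, so a sign-change argument is unavailable; we show f keeps this sign on the whole interval.
Substitute x = 1 + u, where 0 < u < 1 on the interval. Expanding, f(1 + u) = u^4 + 8u^3 + 18u^2 + 11u + 4.
The nonzero coefficients here are all positive, so for u > 0 every term is positive (or zero), and the constant term 4 is strictly positive.
So f is strictly positive on (1, 2); no root exists in the interval.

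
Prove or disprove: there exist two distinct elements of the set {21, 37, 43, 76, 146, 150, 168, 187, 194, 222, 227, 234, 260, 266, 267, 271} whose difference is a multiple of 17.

There is no such pair.

Reduce each element modulo 17: 21↦4, 37↦3, 43↦9, 76↦8, 146↦10, 150↦14, 168↦15, 187↦0, 194↦7, 222↦1, 227↦6, 234↦13, 260↦5, 266↦11, 267↦12, 271↦16.
All 16 residues are distinct, so no two elements differ by a multiple of 17.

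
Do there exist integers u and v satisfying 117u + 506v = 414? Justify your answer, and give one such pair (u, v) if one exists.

Since gcd(117, 506) = 1, every integer is an integer combination of 117 and 506.
Euclidean algorithm: 506 = 4·117 + 38, 117 = 3·38 + 3, 38 = 12·3 + 2, 3 = 1·2 + 1, 2 = 2·1 + 0.
Unwinding: 1 = 3 − 1·2 = 3 − (38 − 12·3) = −38 + 13·3 = −38 + 13·(117 − 3·38) = 13·117 − 40·38 = 13·117 − 40·(506 − 4·117) = −40·506 + 173·117, i.e. 117·173 + 506·(-40) = 1.
Scaling by 414 gives the particular solution (u, v) = (71622, -16560).
Subtracting 141·506 from u and adding 141·117 to v gives the tidier solution (276, -63).
Indeed 117·276 + 506·(-63) = 32292 − 31878 = 414.

u = 276, v = -63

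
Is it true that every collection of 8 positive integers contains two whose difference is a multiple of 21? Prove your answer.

Try 8 consecutive integers, 78, 79, …, 85. Their remainders mod 21 are 15, 16, 17, 18, 19, 20, 0, 1 — pairwise different, as any 8 ≤ 21 consecutive integers have distinct residues.
No two share a residue, so no pair has difference divisible by 21; the claim fails for this set.

No; for instance {78, 79, 80, 81, 82, 83, 84, 85} is a counterexample.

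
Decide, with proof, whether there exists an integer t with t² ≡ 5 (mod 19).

t = 10

t = 10 works: 10² = 100, and 100 − 5 = 95 = 5·19.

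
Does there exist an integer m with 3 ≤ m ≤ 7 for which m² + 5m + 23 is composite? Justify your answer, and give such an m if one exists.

The values for m = 3, 4, …, 7 are 47, 59, 73, 89, 107, and each of these is prime.
So no value in the range makes the expression composite.

No, no such integer m in that range exists.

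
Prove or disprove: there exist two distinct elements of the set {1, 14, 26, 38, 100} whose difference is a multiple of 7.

No such pair exists.

Two integers differ by a multiple of 7 exactly when they have the same residue mod 7. The residues are 1↦1, 14↦0, 26↦5, 38↦3, 100↦2.
These 5 residues are pairwise different, hence no difference of two elements is divisible by 7.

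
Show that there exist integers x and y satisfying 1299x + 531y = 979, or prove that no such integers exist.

No, no such integers exist.

gcd(1299, 531) = 3, so every integer of the form 1299x + 531y is a multiple of 3.
However 979 leaves remainder 1 on division by 3.
So the equation is unsolvable over ℤ.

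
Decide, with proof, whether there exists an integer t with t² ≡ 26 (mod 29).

No such integer exists.

Apply Euler's criterion with the prime 29: 26 is a quadratic residue iff 26^14 ≡ 1 (mod 29), and a non-residue iff it is ≡ −1.
Repeated squaring mod 29: 26^2 = 676 ≡ 9; 26^4 ≡ 9² = 81 ≡ 23; 26^8 ≡ 23² = 529 ≡ 7.
Since 14 = 8 + 4 + 2, 26^14 ≡ 7 · 23 · 9; multiplying out mod 29: 7·23 = 161 ≡ 16, then 16·9 = 144 ≡ 28. Thus 26^14 ≡ 28 ≡ −1 (mod 29).
The value −1 means 26 is a non-residue modulo 29, so t² ≡ 26 (mod 29) is impossible.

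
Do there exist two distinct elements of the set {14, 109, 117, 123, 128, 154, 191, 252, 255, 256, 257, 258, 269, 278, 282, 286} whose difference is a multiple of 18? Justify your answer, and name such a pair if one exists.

Reduce each element modulo 18: 14↦14, 109↦1, 117↦9, 123↦15, 128↦2, 154↦10, 191↦11, 252↦0, 255↦3, 256↦4, 257↦5, 258↦6, 269↦17, 278↦8, 282↦12, 286↦16.
All 16 residues are distinct, so no two elements differ by a multiple of 18.

No such pair exists.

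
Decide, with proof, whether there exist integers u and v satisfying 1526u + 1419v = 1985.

Since gcd(1526, 1419) = 1, every integer is an integer combination of 1526 and 1419.
Dividing repeatedly: 1526 = 1·1419 + 107, 1419 = 13·107 + 28, 107 = 3·28 + 23, 28 = 1·23 + 5, 23 = 4·5 + 3, 5 = 1·3 + 2, 3 = 1·2 + 1, 2 = 2·1 + 0.
Unwinding: 1 = 3 − 1·2 = 3 − (5 − 1·3) = −5 + 2·3 = −5 + 2·(23 − 4·5) = 2·23 − 9·5 = 2·23 − 9·(28 − 1·23) = −9·28 + 11·23 = −9·28 + 11·(107 − 3·28) = 11·107 − 42·28 = 11·107 − 42·(1419 − 13·107) = −42·1419 + 557·107 = −42·1419 + 557·(1526 − 1·1419) = 557·1526 − 599·1419, i.e. 1526·557 + 1419·(-599) = 1.
Scaling by 1985 gives the particular solution (u, v) = (1105645, -1189015).
Shifting by a multiple of (1419, −1526) keeps it a solution: u = 1105645 − 779·1419 = 244, v = -1189015 + 779·1526 = -261.
Check: 1526·244 + 1419·(-261) = 372344 − 370359 = 1985. ✓

u = 244, v = -261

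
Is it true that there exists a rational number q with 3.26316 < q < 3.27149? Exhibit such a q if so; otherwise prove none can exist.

q = 49/15

Look for a denominator N such that an integer falls strictly between N·3.26316 and N·3.27149. N = 15 works: 15·3.26316 = 48.94740 < 49 < 49.07235 = 15·3.27149.
Hence 49/15 is a rational number with 3.26316 < 49/15 < 3.27149.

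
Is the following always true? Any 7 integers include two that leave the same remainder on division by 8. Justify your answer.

No; for instance {10, 11, 12, 13, 14, 15, 16} is a counterexample.

Take the 7 consecutive integers 10, 11, …, 16: their residues mod 8 are all distinct because 7 ≤ 8.
So no two of them leave the same remainder on division by 8; the claim fails for this set.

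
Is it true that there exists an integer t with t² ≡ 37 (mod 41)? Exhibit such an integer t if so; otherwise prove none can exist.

t = 18

Take t = 18. Then 18² = 324 = 7·41 + 37, so 18² ≡ 37 (mod 41).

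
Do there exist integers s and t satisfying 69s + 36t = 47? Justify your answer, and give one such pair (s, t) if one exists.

No such integers exist.

Any value of 69s + 36t is a multiple of gcd(69, 36) = 3.
But 47 = 3·15 + 2, so 3 ∤ 47.
Hence no integers s, t satisfy the equation.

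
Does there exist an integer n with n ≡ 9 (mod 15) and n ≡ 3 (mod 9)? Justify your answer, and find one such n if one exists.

n = 39

The moduli are not coprime: gcd(15, 9) = 3. Compatibility requires 3 ∣ (3 − 9) = -6, which holds, so solutions exist.
The integers ≡ 9 (mod 15) are 9, 24, 39, …; their remainders mod 9 are 0, 6, 3, so n = 39 is the first that is ≡ 3 (mod 9).
Indeed 39 ≡ 9 (mod 15) and 39 ≡ 3 (mod 9).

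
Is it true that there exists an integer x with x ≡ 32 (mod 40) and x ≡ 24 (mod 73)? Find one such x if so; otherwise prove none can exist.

Since 40 and 73 share no common factor, CRT says the pair of congruences has a solution (unique mod 2920).
Write x = 32 + 40t and require 32 + 40t ≡ 24 (mod 73), i.e. 40t ≡ 65 (mod 73).
Note 40·42 = 1680 ≡ 1 (mod 73) (as 1680 − 1 = 23·73), so 40⁻¹ ≡ 42.
Therefore t ≡ 42·65 = 2730 ≡ 29 (mod 73).
With t = 29: x = 32 + 40·29 = 1192.
Verify: 1192 = 29·40 + 32 and 1192 = 16·73 + 24. ✓

x = 1192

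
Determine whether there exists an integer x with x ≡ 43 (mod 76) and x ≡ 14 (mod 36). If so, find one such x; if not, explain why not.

No such integer exists.

gcd(76, 36) = 4. If x ≡ 43 (mod 76) and x ≡ 14 (mod 36), then x ≡ 43 (mod 4) and x ≡ 14 (mod 4).
But 43 mod 4 = 3 while 14 mod 4 = 2, a contradiction.
Therefore no such x exists.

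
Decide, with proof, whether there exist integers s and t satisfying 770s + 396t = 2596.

Every value of 770s + 396t is a multiple of gcd(770, 396) = 22; since 22 ∣ 2596, solutions exist.
Dividing through by 22 reduces the equation to 35s + 18t = 118.
Dividing repeatedly: 35 = 1·18 + 17, 18 = 1·17 + 1, 17 = 17·1 + 0.
Unwinding: 1 = 18 − 1·17 = 18 − (35 − 1·18) = −35 + 2·18, i.e. 35·(-1) + 18·2 = 1.
Times 118: 35·(-118) + 18·236 = 118, so (-118, 236) solves it.
Adding 7·18 to s and subtracting 7·35 from t gives the tidier solution (8, -9).
Indeed 770·8 + 396·(-9) = 6160 − 3564 = 2596.

s = 8, t = -9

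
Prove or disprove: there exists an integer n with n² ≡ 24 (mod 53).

n = 17 works: 17² = 289, and 289 − 24 = 265 = 5·53.

n = 17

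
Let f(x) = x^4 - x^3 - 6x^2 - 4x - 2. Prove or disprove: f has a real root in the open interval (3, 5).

f(3) = -14 and f(5) = 328, which have opposite signs.
As a polynomial, f is continuous on every closed interval.
By the Intermediate Value Theorem, f takes the value 0 somewhere in the open interval.

Yes, f has a root in the interval.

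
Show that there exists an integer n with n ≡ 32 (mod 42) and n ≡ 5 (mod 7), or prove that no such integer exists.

Reduce both congruences modulo 7, which divides 42 and 7: they say n ≡ 32 (mod 7) and n ≡ 5 (mod 7).
But 32 mod 7 = 4 while 5 mod 7 = 5, a contradiction.
Therefore no such n exists.

There is no such integer.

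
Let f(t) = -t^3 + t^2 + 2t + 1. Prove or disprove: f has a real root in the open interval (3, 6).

f has no root in that interval.

f(3) = -11 and f(6) = -167, both negative, so a sign-change argument is unavailable; we show f keeps this sign on the whole interval.
Shift to the endpoint 3: with t = 3 + u (0 < u < 3), one computes f(3 + u) = -u^3 - 8u^2 - 19u - 11.
All 4 nonzero coefficients of this polynomial in u are negative; hence for u > 0 the value is a sum of negative terms (the constant -11 among them).
So f is strictly negative on (3, 6); no root exists in the interval.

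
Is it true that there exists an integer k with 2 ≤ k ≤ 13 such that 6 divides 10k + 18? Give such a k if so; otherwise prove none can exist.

At k = 3 we get 10·3 + 18 = 48, and 48 = 6·8.

k = 3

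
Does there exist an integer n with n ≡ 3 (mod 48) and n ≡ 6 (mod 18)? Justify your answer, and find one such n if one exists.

Both moduli are multiples of 6 = gcd(48, 18), so any solution would satisfy n ≡ 3 and n ≡ 6 modulo 6 simultaneously.
But 3 mod 6 = 3 while 6 mod 6 = 0, a contradiction.
So no integer satisfies both congruences.

There is no such integer.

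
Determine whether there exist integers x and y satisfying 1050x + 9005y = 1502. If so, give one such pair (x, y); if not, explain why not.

gcd(1050, 9005) = 5, so every integer of the form 1050x + 9005y is a multiple of 5.
But 1502 is not a multiple of 5 (it leaves remainder 2).
So the equation is unsolvable over ℤ.

There are no such integers.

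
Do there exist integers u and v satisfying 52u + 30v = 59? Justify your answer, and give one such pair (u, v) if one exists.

No such integers exist.

Both 52 and 30 are divisible by gcd(52, 30) = 2, hence so is any combination 52u + 30v.
But 59 = 2·29 + 1, so 2 ∤ 59.
Hence no integers u, v satisfy the equation.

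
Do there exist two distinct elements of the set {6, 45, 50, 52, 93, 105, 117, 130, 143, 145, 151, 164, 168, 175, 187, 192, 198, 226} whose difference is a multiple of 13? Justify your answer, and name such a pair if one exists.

6 mod 13 = 6 and 45 mod 13 = 6, so 45 − 6 = 39 = 3·13.

6 and 45 are such a pair.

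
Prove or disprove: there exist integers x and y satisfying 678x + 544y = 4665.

Both 678 and 544 are divisible by gcd(678, 544) = 2, hence so is any combination 678x + 544y.
But 4665 is not a multiple of 2 (it leaves remainder 1).
Hence no integers x, y satisfy the equation.

There are no such integers.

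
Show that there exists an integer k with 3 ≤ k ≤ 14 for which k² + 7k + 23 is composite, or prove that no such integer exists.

At k = 11: 11² + 7·11 + 23 = 221 = 13·17, which is composite.

k = 11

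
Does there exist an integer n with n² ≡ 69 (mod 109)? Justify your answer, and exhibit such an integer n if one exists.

109 is prime, so by Euler's criterion 69 is a square mod 109 iff 69^((109−1)/2) = 69^54 ≡ 1 (mod 109).
Squaring successively (mod 109): 69^2 = 4761 ≡ 74; 69^4 ≡ 74² = 5476 ≡ 26; 69^8 ≡ 26² = 676 ≡ 22; 69^16 ≡ 22² = 484 ≡ 48; 69^32 ≡ 48² = 2304 ≡ 15.
Since 54 = 32 + 16 + 4 + 2, 69^54 ≡ 15 · 48 · 26 · 74; multiplying out mod 109: 15·48 = 720 ≡ 66, then 66·26 = 1716 ≡ 81, then 81·74 = 5994 ≡ 108. Thus 69^54 ≡ 108 ≡ −1 (mod 109).
By Euler's criterion 69 is a quadratic non-residue mod 109: no n satisfies n² ≡ 69 (mod 109).

No such integer exists.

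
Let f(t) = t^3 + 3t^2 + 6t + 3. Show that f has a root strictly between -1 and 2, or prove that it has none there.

Yes, f has a root in the interval.

f(-1) = -1 and f(2) = 35, which have opposite signs.
f is continuous everywhere (it is a polynomial), in particular on [-1, 2].
By the Intermediate Value Theorem, f takes the value 0 somewhere in the open interval.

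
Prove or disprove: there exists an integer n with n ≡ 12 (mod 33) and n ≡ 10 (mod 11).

gcd(33, 11) = 11. If n ≡ 12 (mod 33) and n ≡ 10 (mod 11), then n ≡ 12 (mod 11) and n ≡ 10 (mod 11).
However 12 ≡ 1 and 10 ≡ 10 (mod 11), and 1 ≠ 10.
Therefore no such n exists.

There is no such integer.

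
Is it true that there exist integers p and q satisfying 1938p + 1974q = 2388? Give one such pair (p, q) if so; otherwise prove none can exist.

gcd(1938, 1974) = 6, and 6 divides 2388, so integer solutions exist.
Dividing through by 6 reduces the equation to 323p + 329q = 398.
Euclidean algorithm: 329 = 1·323 + 6, 323 = 53·6 + 5, 6 = 1·5 + 1, 5 = 5·1 + 0.
Unwinding: 1 = 6 − 1·5 = 6 − (323 − 53·6) = −323 + 54·6 = −323 + 54·(329 − 1·323) = 54·329 − 55·323, i.e. 323·(-55) + 329·54 = 1.
Multiplying through by 398: p = (-55)·398 = -21890, q = 54·398 = 21492 is a solution.
Adding 67·329 to p and subtracting 67·323 from q gives the tidier solution (153, -149).
Check: 1938·153 + 1974·(-149) = 296514 − 294126 = 2388. ✓

p = 153, q = -149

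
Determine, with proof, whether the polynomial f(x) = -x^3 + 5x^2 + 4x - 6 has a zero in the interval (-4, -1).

Such a root exists.

f(-4) = 122 and f(-1) = -4, which have opposite signs.
As a polynomial, f is continuous on every closed interval.
By the Intermediate Value Theorem f must vanish at some point of (-4, -1).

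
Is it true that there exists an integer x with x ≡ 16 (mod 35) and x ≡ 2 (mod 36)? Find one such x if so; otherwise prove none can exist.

The moduli 35 and 36 are coprime, so by the Chinese Remainder Theorem a unique solution modulo 1260 exists.
Any solution of the first congruence is x = 16 + 35t; substituting into the second, 35t ≡ 2 − 16 ≡ 22 (mod 36).
Since 35·35 = 1225 = 34·36 + 1, the inverse of 35 mod 36 is 35.
Multiplying by 35: t ≡ 35·22 = 770 ≡ 14 (mod 36).
Taking t = 14 gives x = 16 + 35·14 = 506.
Verify: 506 = 14·35 + 16 and 506 = 14·36 + 2. ✓

x = 506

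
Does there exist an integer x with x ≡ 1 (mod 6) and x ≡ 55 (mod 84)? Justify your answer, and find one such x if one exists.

x = 55

Here gcd(6, 84) = 6, and both 1 and 55 leave remainder 1 mod 6, so the system is consistent.
Put x = 1 + 6t, so we need 6t ≡ 54 (mod 84), equivalently (divide by 6) 1t ≡ 9 (mod 14).
So t ≡ 9 (mod 14).
Then x = 1 + 6·9 = 55.
Verify: 55 = 9·6 + 1 and 55 = 0·84 + 55. ✓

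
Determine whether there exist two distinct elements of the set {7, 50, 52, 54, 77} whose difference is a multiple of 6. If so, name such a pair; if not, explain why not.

Reduce each element modulo 6: 7↦1, 50↦2, 52↦4, 54↦0, 77↦5.
These 5 residues are pairwise different, hence no difference of two elements is divisible by 6.

No such pair exists.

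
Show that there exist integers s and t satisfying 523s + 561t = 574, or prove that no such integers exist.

s = 103, t = -95

523 and 561 are coprime, so 523s + 561t ranges over all of ℤ.
Euclidean algorithm: 561 = 1·523 + 38, 523 = 13·38 + 29, 38 = 1·29 + 9, 29 = 3·9 + 2, 9 = 4·2 + 1, 2 = 2·1 + 0.
Unwinding: 1 = 9 − 4·2 = 9 − 4·(29 − 3·9) = −4·29 + 13·9 = −4·29 + 13·(38 − 1·29) = 13·38 − 17·29 = 13·38 − 17·(523 − 13·38) = −17·523 + 234·38 = −17·523 + 234·(561 − 1·523) = 234·561 − 251·523, i.e. 523·(-251) + 561·234 = 1.
Multiplying through by 574: s = (-251)·574 = -144074, t = 234·574 = 134316 is a solution.
Shifting by a multiple of (561, −523) keeps it a solution: s = -144074 + 257·561 = 103, t = 134316 − 257·523 = -95.
Indeed 523·103 + 561·(-95) = 53869 − 53295 = 574.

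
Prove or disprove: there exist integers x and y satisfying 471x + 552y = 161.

There are no such integers.

gcd(471, 552) = 3, so every integer of the form 471x + 552y is a multiple of 3.
But 161 is not a multiple of 3 (it leaves remainder 2).
Hence no integers x, y satisfy the equation.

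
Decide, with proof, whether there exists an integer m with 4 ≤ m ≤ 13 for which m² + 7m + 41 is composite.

At m = 6: 6² + 7·6 + 41 = 119 = 7·17, which is composite.

m = 6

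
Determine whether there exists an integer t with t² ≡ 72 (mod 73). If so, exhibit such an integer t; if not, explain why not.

t = 46

t = 46 works: 46² = 2116, and 2116 − 72 = 2044 = 28·73.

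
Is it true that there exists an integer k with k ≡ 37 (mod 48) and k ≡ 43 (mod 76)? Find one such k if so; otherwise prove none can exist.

No such integer exists.

gcd(48, 76) = 4. If k ≡ 37 (mod 48) and k ≡ 43 (mod 76), then k ≡ 37 (mod 4) and k ≡ 43 (mod 4).
However 37 ≡ 1 and 43 ≡ 3 (mod 4), and 1 ≠ 3.
So no integer satisfies both congruences.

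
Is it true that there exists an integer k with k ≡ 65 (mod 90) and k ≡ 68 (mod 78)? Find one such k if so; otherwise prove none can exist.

gcd(90, 78) = 6. If k ≡ 65 (mod 90) and k ≡ 68 (mod 78), then k ≡ 65 (mod 6) and k ≡ 68 (mod 6).
However 65 ≡ 5 and 68 ≡ 2 (mod 6), and 5 ≠ 2.
Hence the system has no solution.

No, no such integer exists.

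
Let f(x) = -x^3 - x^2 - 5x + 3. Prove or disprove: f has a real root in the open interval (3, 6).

f(3) = -48 and f(6) = -279, both negative.
f'(x) = -3x^2 - 2x - 5 has discriminant (-2)² − 4·(-3)·(-5) = -56 < 0, so f' has no real roots and is negative for every real x.
Hence f is strictly decreasing on ℝ, and in particular on [3, 6]. A strictly monotone function with same-sign endpoint values stays negative on the whole interval, so f has no zero in (3, 6).

No such root exists.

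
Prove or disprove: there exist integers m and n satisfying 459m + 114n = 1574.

There are no such integers.

Any value of 459m + 114n is a multiple of gcd(459, 114) = 3.
But 1574 = 3·524 + 2, so 3 ∤ 1574.
Hence no integers m, n satisfy the equation.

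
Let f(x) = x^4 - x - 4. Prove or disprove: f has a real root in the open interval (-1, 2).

f(-1) = -2 and f(2) = 10, which have opposite signs.
Since f is a polynomial it is continuous on [-1, 2].
By the Intermediate Value Theorem, f takes the value 0 somewhere in the open interval.

Such a root exists.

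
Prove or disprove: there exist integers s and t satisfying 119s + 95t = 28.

s = 17, t = -21

119 and 95 are coprime, so 119s + 95t ranges over all of ℤ.
Run the Euclidean algorithm on 119 and 95: 119 = 1·95 + 24, 95 = 3·24 + 23, 24 = 1·23 + 1, 23 = 23·1 + 0.
Working back up the chain: 1 = 24 − 1·23 = 24 − (95 − 3·24) = −95 + 4·24 = −95 + 4·(119 − 1·95) = 4·119 − 5·95. So 119·4 + 95·(-5) = 1.
Times 28: 119·112 + 95·(-140) = 28, so (112, -140) solves it.
Shifting by a multiple of (95, −119) keeps it a solution: s = 112 − 1·95 = 17, t = -140 + 1·119 = -21.
Check: 119·17 + 95·(-21) = 2023 − 1995 = 28. ✓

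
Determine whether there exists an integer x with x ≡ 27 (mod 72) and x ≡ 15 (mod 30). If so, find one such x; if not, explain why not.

Here gcd(72, 30) = 6, and both 27 and 15 leave remainder 3 mod 6, so the system is consistent.
The integers ≡ 27 (mod 72) are 27, 99, 171, 243, 315, …; their remainders mod 30 are 27, 9, 21, 3, 15, so x = 315 is the first that is ≡ 15 (mod 30).
Check: 315 mod 72 = 27, 315 mod 30 = 15. ✓

x = 315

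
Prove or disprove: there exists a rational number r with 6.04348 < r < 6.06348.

Look for a denominator N such that an integer falls strictly between N·6.04348 and N·6.06348. N = 16 works: 16·6.04348 = 96.69568 < 97 < 97.01568 = 16·6.06348.
So r = 97/16 works: it is a ratio of integers, and dividing 16·6.04348 < 97 < 16·6.06348 through by 16 gives 6.04348 < 97/16 < 6.06348.

r = 97/16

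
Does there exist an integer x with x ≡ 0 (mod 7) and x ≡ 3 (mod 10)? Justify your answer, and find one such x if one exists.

Since 7 and 10 share no common factor, CRT says the pair of congruences has a solution (unique mod 70).
Any solution of the first congruence is x = 0 + 7t; substituting into the second, 7t ≡ 3 − 0 ≡ 3 (mod 10).
Invert 7 mod 10 by the Euclidean algorithm: 10 = 1·7 + 3, 7 = 2·3 + 1, 3 = 3·1 + 0; back-substituting, 1 = 7 − 2·3 = 7 − 2·(10 − 1·7) = −2·10 + 3·7. Hence 7·3 ≡ 1, so 7⁻¹ ≡ 3 (mod 10).
Multiplying by 3: t ≡ 3·3 = 9 (mod 10).
With t = 9: x = 0 + 7·9 = 63.
Verify: 63 = 9·7 + 0 and 63 = 6·10 + 3. ✓

x = 63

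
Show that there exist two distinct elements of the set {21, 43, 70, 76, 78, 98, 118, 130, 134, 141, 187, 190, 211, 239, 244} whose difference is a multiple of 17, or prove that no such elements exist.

No, no such pair exists.

Residues mod 17: 21↦4, 43↦9, 70↦2, 76↦8, 78↦10, 98↦13, 118↦16, 130↦11, 134↦15, 141↦5, 187↦0, 190↦3, 211↦7, 239↦1, 244↦6.
All 15 residues are distinct, so no two elements differ by a multiple of 17.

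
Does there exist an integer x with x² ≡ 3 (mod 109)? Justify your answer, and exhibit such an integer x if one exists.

x = 49

Take x = 49. Then 49² = 2401 = 22·109 + 3, so 49² ≡ 3 (mod 109).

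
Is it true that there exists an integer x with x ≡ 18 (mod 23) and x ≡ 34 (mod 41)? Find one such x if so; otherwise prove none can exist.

x = 731

gcd(23, 41) = 1, so the Chinese Remainder Theorem guarantees exactly one residue class mod 943 satisfying both.
Write x = 18 + 23t and require 18 + 23t ≡ 34 (mod 41), i.e. 23t ≡ 16 (mod 41).
To invert 23 modulo 41: 41 = 1·23 + 18, 23 = 1·18 + 5, 18 = 3·5 + 3, 5 = 1·3 + 2, 3 = 1·2 + 1, 2 = 2·1 + 0, and unwinding, 1 = 3 − 1·2 = 3 − (5 − 1·3) = −5 + 2·3 = −5 + 2·(18 − 3·5) = 2·18 − 7·5 = 2·18 − 7·(23 − 1·18) = −7·23 + 9·18 = −7·23 + 9·(41 − 1·23) = 9·41 − 16·23. Thus 23⁻¹ ≡ -16 ≡ 25 (mod 41).
Therefore t ≡ 25·16 = 400 ≡ 31 (mod 41).
With t = 31: x = 18 + 23·31 = 731.
Check: 731 mod 23 = 18, 731 mod 41 = 34. ✓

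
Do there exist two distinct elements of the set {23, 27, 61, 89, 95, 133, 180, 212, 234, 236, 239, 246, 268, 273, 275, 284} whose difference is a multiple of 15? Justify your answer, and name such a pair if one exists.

Both 89 and 239 leave remainder 14 on division by 15; their difference 150 = 10·15 is a multiple of 15.

89 and 239 are such a pair.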